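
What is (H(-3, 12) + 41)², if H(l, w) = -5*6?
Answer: 121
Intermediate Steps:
H(l, w) = -30
(H(-3, 12) + 41)² = (-30 + 41)² = 11² = 121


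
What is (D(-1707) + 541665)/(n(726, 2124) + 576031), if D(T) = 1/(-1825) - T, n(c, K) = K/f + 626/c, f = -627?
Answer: 6839436941403/7250484811750 ≈ 0.94331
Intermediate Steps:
n(c, K) = 626/c - K/627 (n(c, K) = K/(-627) + 626/c = K*(-1/627) + 626/c = -K/627 + 626/c = 626/c - K/627)
D(T) = -1/1825 - T
(D(-1707) + 541665)/(n(726, 2124) + 576031) = ((-1/1825 - 1*(-1707)) + 541665)/((626/726 - 1/627*2124) + 576031) = ((-1/1825 + 1707) + 541665)/((626*(1/726) - 708/209) + 576031) = (3115274/1825 + 541665)/((313/363 - 708/209) + 576031) = 991653899/(1825*(-17417/6897 + 576031)) = 991653899/(1825*(3972868390/6897)) = (991653899/1825)*(6897/3972868390) = 6839436941403/7250484811750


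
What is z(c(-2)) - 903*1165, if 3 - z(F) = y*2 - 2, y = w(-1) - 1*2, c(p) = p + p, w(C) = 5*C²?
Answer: -1051996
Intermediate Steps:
c(p) = 2*p
y = 3 (y = 5*(-1)² - 1*2 = 5*1 - 2 = 5 - 2 = 3)
z(F) = -1 (z(F) = 3 - (3*2 - 2) = 3 - (6 - 2) = 3 - 1*4 = 3 - 4 = -1)
z(c(-2)) - 903*1165 = -1 - 903*1165 = -1 - 1051995 = -1051996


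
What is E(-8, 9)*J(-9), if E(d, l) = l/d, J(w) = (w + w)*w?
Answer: -729/4 ≈ -182.25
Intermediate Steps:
J(w) = 2*w² (J(w) = (2*w)*w = 2*w²)
E(-8, 9)*J(-9) = (9/(-8))*(2*(-9)²) = (9*(-⅛))*(2*81) = -9/8*162 = -729/4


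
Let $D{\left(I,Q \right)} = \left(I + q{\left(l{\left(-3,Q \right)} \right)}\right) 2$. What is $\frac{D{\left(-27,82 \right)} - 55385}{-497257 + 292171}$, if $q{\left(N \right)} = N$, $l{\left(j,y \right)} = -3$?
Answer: $\frac{55445}{205086} \approx 0.27035$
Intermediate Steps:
$D{\left(I,Q \right)} = -6 + 2 I$ ($D{\left(I,Q \right)} = \left(I - 3\right) 2 = \left(-3 + I\right) 2 = -6 + 2 I$)
$\frac{D{\left(-27,82 \right)} - 55385}{-497257 + 292171} = \frac{\left(-6 + 2 \left(-27\right)\right) - 55385}{-497257 + 292171} = \frac{\left(-6 - 54\right) - 55385}{-205086} = \left(-60 - 55385\right) \left(- \frac{1}{205086}\right) = \left(-55445\right) \left(- \frac{1}{205086}\right) = \frac{55445}{205086}$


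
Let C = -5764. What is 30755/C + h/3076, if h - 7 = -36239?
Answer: -75860907/4432516 ≈ -17.115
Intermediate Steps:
h = -36232 (h = 7 - 36239 = -36232)
30755/C + h/3076 = 30755/(-5764) - 36232/3076 = 30755*(-1/5764) - 36232*1/3076 = -30755/5764 - 9058/769 = -75860907/4432516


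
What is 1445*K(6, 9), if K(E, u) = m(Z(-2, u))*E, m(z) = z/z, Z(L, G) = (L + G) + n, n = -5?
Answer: 8670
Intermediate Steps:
Z(L, G) = -5 + G + L (Z(L, G) = (L + G) - 5 = (G + L) - 5 = -5 + G + L)
m(z) = 1
K(E, u) = E (K(E, u) = 1*E = E)
1445*K(6, 9) = 1445*6 = 8670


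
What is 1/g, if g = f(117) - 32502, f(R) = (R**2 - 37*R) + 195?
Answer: -1/22947 ≈ -4.3579e-5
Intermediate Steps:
f(R) = 195 + R**2 - 37*R
g = -22947 (g = (195 + 117**2 - 37*117) - 32502 = (195 + 13689 - 4329) - 32502 = 9555 - 32502 = -22947)
1/g = 1/(-22947) = -1/22947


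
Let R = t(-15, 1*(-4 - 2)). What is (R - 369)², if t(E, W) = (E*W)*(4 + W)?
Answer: 301401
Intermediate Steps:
t(E, W) = E*W*(4 + W)
R = -180 (R = -15*1*(-4 - 2)*(4 + 1*(-4 - 2)) = -15*1*(-6)*(4 + 1*(-6)) = -15*(-6)*(4 - 6) = -15*(-6)*(-2) = -180)
(R - 369)² = (-180 - 369)² = (-549)² = 301401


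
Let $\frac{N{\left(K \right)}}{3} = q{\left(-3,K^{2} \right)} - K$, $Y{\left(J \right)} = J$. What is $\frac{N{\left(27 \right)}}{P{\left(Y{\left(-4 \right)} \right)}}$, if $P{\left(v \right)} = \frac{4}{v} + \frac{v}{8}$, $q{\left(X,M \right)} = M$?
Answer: $-1404$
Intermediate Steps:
$P{\left(v \right)} = \frac{4}{v} + \frac{v}{8}$ ($P{\left(v \right)} = \frac{4}{v} + v \frac{1}{8} = \frac{4}{v} + \frac{v}{8}$)
$N{\left(K \right)} = - 3 K + 3 K^{2}$ ($N{\left(K \right)} = 3 \left(K^{2} - K\right) = - 3 K + 3 K^{2}$)
$\frac{N{\left(27 \right)}}{P{\left(Y{\left(-4 \right)} \right)}} = \frac{3 \cdot 27 \left(-1 + 27\right)}{\frac{4}{-4} + \frac{1}{8} \left(-4\right)} = \frac{3 \cdot 27 \cdot 26}{4 \left(- \frac{1}{4}\right) - \frac{1}{2}} = \frac{2106}{-1 - \frac{1}{2}} = \frac{2106}{- \frac{3}{2}} = 2106 \left(- \frac{2}{3}\right) = -1404$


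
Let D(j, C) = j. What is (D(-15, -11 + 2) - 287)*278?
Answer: -83956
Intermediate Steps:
(D(-15, -11 + 2) - 287)*278 = (-15 - 287)*278 = -302*278 = -83956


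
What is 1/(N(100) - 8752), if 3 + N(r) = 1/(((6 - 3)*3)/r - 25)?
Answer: -2491/21808805 ≈ -0.00011422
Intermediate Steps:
N(r) = -3 + 1/(-25 + 9/r) (N(r) = -3 + 1/(((6 - 3)*3)/r - 25) = -3 + 1/((3*3)/r - 25) = -3 + 1/(9/r - 25) = -3 + 1/(-25 + 9/r))
1/(N(100) - 8752) = 1/((27 - 76*100)/(-9 + 25*100) - 8752) = 1/((27 - 7600)/(-9 + 2500) - 8752) = 1/(-7573/2491 - 8752) = 1/(-21808805/2491) = -2491/21808805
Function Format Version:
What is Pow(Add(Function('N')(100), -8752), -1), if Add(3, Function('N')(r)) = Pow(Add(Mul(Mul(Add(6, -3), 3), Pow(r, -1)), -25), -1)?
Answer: Rational(-2491, 21808805) ≈ -0.00011422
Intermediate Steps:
Function('N')(r) = Add(-3, Pow(Add(-25, Mul(9, Pow(r, -1))), -1)) (Function('N')(r) = Add(-3, Pow(Add(Mul(Mul(Add(6, -3), 3), Pow(r, -1)), -25), -1)) = Add(-3, Pow(Add(Mul(Mul(3, 3), Pow(r, -1)), -25), -1)) = Add(-3, Pow(Add(Mul(9, Pow(r, -1)), -25), -1)) = Add(-3, Pow(Add(-25, Mul(9, Pow(r, -1))), -1)))
Pow(Add(Function('N')(100), -8752), -1) = Pow(Add(Mul(Pow(Add(-9, Mul(25, 100)), -1), Add(27, Mul(-76, 100))), -8752), -1) = Pow(Add(Mul(Pow(Add(-9, 2500), -1), Add(27, -7600)), -8752), -1) = Pow(Add(Mul(Pow(2491, -1), -7573), -8752), -1) = Pow(Add(Mul(Rational(1, 2491), -7573), -8752), -1) = Pow(Add(Rational(-7573, 2491), -8752), -1) = Pow(Rational(-21808805, 2491), -1) = Rational(-2491, 21808805)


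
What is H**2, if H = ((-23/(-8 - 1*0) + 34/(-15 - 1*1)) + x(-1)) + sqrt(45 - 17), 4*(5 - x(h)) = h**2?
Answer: 233/4 + 22*sqrt(7) ≈ 116.46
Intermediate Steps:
x(h) = 5 - h**2/4
H = 11/2 + 2*sqrt(7) (H = ((-23/(-8 - 1*0) + 34/(-15 - 1*1)) + (5 - 1/4*(-1)**2)) + sqrt(45 - 17) = ((-23/(-8 + 0) + 34/(-15 - 1)) + (5 - 1/4*1)) + sqrt(28) = ((-23/(-8) + 34/(-16)) + (5 - 1/4)) + 2*sqrt(7) = ((-23*(-1/8) + 34*(-1/16)) + 19/4) + 2*sqrt(7) = ((23/8 - 17/8) + 19/4) + 2*sqrt(7) = (3/4 + 19/4) + 2*sqrt(7) = 11/2 + 2*sqrt(7) ≈ 10.792)
H**2 = (11/2 + 2*sqrt(7))**2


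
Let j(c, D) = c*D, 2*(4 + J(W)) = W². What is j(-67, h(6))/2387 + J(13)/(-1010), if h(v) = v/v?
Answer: -519647/4821740 ≈ -0.10777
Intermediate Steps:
J(W) = -4 + W²/2
h(v) = 1
j(c, D) = D*c
j(-67, h(6))/2387 + J(13)/(-1010) = (1*(-67))/2387 + (-4 + (½)*13²)/(-1010) = -67*1/2387 + (-4 + (½)*169)*(-1/1010) = -67/2387 + (-4 + 169/2)*(-1/1010) = -67/2387 + (161/2)*(-1/1010) = -67/2387 - 161/2020 = -519647/4821740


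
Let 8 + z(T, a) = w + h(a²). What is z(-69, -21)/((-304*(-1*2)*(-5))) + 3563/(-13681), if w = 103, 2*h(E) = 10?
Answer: -609981/2079512 ≈ -0.29333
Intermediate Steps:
h(E) = 5 (h(E) = (½)*10 = 5)
z(T, a) = 100 (z(T, a) = -8 + (103 + 5) = -8 + 108 = 100)
z(-69, -21)/((-304*(-1*2)*(-5))) + 3563/(-13681) = 100/((-304*(-1*2)*(-5))) + 3563/(-13681) = 100/((-(-608)*(-5))) + 3563*(-1/13681) = 100/((-304*10)) - 3563/13681 = 100/(-3040) - 3563/13681 = 100*(-1/3040) - 3563/13681 = -5/152 - 3563/13681 = -609981/2079512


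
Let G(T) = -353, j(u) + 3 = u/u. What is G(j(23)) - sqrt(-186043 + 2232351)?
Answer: -353 - 2*sqrt(511577) ≈ -1783.5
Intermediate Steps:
j(u) = -2 (j(u) = -3 + u/u = -3 + 1 = -2)
G(j(23)) - sqrt(-186043 + 2232351) = -353 - sqrt(-186043 + 2232351) = -353 - sqrt(2046308) = -353 - 2*sqrt(511577)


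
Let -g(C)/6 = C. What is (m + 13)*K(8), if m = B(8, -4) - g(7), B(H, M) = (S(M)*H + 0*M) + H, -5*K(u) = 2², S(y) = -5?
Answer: -92/5 ≈ -18.400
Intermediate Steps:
g(C) = -6*C
K(u) = -⅘ (K(u) = -⅕*2² = -⅕*4 = -⅘)
B(H, M) = -4*H (B(H, M) = (-5*H + 0*M) + H = (-5*H + 0) + H = -5*H + H = -4*H)
m = 10 (m = -4*8 - (-6)*7 = -32 - 1*(-42) = -32 + 42 = 10)
(m + 13)*K(8) = (10 + 13)*(-⅘) = 23*(-⅘) = -92/5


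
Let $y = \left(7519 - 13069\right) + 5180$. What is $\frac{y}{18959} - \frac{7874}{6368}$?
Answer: $- \frac{75819663}{60365456} \approx -1.256$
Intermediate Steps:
$y = -370$ ($y = -5550 + 5180 = -370$)
$\frac{y}{18959} - \frac{7874}{6368} = - \frac{370}{18959} - \frac{7874}{6368} = \left(-370\right) \frac{1}{18959} - \frac{3937}{3184} = - \frac{370}{18959} - \frac{3937}{3184} = - \frac{75819663}{60365456}$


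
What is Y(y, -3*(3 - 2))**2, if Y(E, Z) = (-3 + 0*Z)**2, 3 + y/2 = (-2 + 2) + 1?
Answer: 81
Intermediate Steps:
y = -4 (y = -6 + 2*((-2 + 2) + 1) = -6 + 2*(0 + 1) = -6 + 2*1 = -6 + 2 = -4)
Y(E, Z) = 9 (Y(E, Z) = (-3 + 0)**2 = (-3)**2 = 9)
Y(y, -3*(3 - 2))**2 = 9**2 = 81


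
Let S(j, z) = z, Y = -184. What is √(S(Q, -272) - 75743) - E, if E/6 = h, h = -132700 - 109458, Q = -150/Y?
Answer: 1452948 + I*√76015 ≈ 1.4529e+6 + 275.71*I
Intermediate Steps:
Q = 75/92 (Q = -150/(-184) = -150*(-1/184) = 75/92 ≈ 0.81522)
h = -242158
E = -1452948 (E = 6*(-242158) = -1452948)
√(S(Q, -272) - 75743) - E = √(-272 - 75743) - 1*(-1452948) = √(-76015) + 1452948 = I*√76015 + 1452948 = 1452948 + I*√76015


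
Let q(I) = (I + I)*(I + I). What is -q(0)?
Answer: 0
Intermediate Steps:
q(I) = 4*I² (q(I) = (2*I)*(2*I) = 4*I²)
-q(0) = -4*0² = -4*0 = -1*0 = 0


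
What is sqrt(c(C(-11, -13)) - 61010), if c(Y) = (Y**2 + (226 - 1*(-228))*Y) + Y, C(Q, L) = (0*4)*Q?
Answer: I*sqrt(61010) ≈ 247.0*I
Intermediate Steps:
C(Q, L) = 0 (C(Q, L) = 0*Q = 0)
c(Y) = Y**2 + 455*Y (c(Y) = (Y**2 + (226 + 228)*Y) + Y = (Y**2 + 454*Y) + Y = Y**2 + 455*Y)
sqrt(c(C(-11, -13)) - 61010) = sqrt(0*(455 + 0) - 61010) = sqrt(0*455 - 61010) = sqrt(0 - 61010) = sqrt(-61010) = I*sqrt(61010)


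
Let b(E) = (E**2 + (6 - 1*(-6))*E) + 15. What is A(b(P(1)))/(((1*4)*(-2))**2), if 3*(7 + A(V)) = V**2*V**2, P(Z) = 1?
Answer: 614635/192 ≈ 3201.2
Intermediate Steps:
b(E) = 15 + E**2 + 12*E (b(E) = (E**2 + (6 + 6)*E) + 15 = (E**2 + 12*E) + 15 = 15 + E**2 + 12*E)
A(V) = -7 + V**4/3 (A(V) = -7 + (V**2*V**2)/3 = -7 + V**4/3)
A(b(P(1)))/(((1*4)*(-2))**2) = (-7 + (15 + 1**2 + 12*1)**4/3)/(((1*4)*(-2))**2) = (-7 + (15 + 1 + 12)**4/3)/((4*(-2))**2) = (-7 + (1/3)*28**4)/((-8)**2) = (-7 + (1/3)*614656)/64 = (-7 + 614656/3)*(1/64) = (614635/3)*(1/64) = 614635/192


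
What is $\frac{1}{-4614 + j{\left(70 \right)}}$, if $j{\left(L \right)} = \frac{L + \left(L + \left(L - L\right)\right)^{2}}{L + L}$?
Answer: $- \frac{2}{9157} \approx -0.00021841$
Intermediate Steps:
$j{\left(L \right)} = \frac{L + L^{2}}{2 L}$ ($j{\left(L \right)} = \frac{L + \left(L + 0\right)^{2}}{2 L} = \left(L + L^{2}\right) \frac{1}{2 L} = \frac{L + L^{2}}{2 L}$)
$\frac{1}{-4614 + j{\left(70 \right)}} = \frac{1}{-4614 + \left(\frac{1}{2} + \frac{1}{2} \cdot 70\right)} = \frac{1}{-4614 + \left(\frac{1}{2} + 35\right)} = \frac{1}{-4614 + \frac{71}{2}} = \frac{1}{- \frac{9157}{2}} = - \frac{2}{9157}$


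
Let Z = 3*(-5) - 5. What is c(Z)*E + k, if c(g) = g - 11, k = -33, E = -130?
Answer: 3997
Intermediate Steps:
Z = -20 (Z = -15 - 5 = -20)
c(g) = -11 + g
c(Z)*E + k = (-11 - 20)*(-130) - 33 = -31*(-130) - 33 = 4030 - 33 = 3997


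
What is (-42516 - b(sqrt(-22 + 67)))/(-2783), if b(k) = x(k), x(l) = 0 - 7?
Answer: 42509/2783 ≈ 15.275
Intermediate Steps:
x(l) = -7
b(k) = -7
(-42516 - b(sqrt(-22 + 67)))/(-2783) = (-42516 - 1*(-7))/(-2783) = (-42516 + 7)*(-1/2783) = -42509*(-1/2783) = 42509/2783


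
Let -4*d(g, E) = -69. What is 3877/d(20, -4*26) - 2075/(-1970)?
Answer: 6138787/27186 ≈ 225.81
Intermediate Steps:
d(g, E) = 69/4 (d(g, E) = -1/4*(-69) = 69/4)
3877/d(20, -4*26) - 2075/(-1970) = 3877/(69/4) - 2075/(-1970) = 3877*(4/69) - 2075*(-1/1970) = 15508/69 + 415/394 = 6138787/27186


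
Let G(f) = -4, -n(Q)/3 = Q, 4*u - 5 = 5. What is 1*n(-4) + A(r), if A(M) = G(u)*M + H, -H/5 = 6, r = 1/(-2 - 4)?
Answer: -52/3 ≈ -17.333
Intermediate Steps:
r = -1/6 (r = 1/(-6) = -1/6 ≈ -0.16667)
u = 5/2 (u = 5/4 + (1/4)*5 = 5/4 + 5/4 = 5/2 ≈ 2.5000)
n(Q) = -3*Q
H = -30 (H = -5*6 = -30)
A(M) = -30 - 4*M (A(M) = -4*M - 30 = -30 - 4*M)
1*n(-4) + A(r) = 1*(-3*(-4)) + (-30 - 4*(-1/6)) = 1*12 + (-30 + 2/3) = 12 - 88/3 = -52/3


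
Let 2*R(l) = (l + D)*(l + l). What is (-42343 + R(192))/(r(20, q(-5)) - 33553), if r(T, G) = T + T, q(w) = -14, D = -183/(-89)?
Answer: 452495/2982657 ≈ 0.15171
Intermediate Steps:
D = 183/89 (D = -183*(-1/89) = 183/89 ≈ 2.0562)
r(T, G) = 2*T
R(l) = l*(183/89 + l) (R(l) = ((l + 183/89)*(l + l))/2 = ((183/89 + l)*(2*l))/2 = (2*l*(183/89 + l))/2 = l*(183/89 + l))
(-42343 + R(192))/(r(20, q(-5)) - 33553) = (-42343 + (1/89)*192*(183 + 89*192))/(2*20 - 33553) = (-42343 + (1/89)*192*(183 + 17088))/(40 - 33553) = (-42343 + (1/89)*192*17271)/(-33513) = (-42343 + 3316032/89)*(-1/33513) = -452495/89*(-1/33513) = 452495/2982657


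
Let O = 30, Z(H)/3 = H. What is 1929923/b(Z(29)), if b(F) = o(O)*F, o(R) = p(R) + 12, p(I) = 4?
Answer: 1929923/1392 ≈ 1386.4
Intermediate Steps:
Z(H) = 3*H
o(R) = 16 (o(R) = 4 + 12 = 16)
b(F) = 16*F
1929923/b(Z(29)) = 1929923/((16*(3*29))) = 1929923/((16*87)) = 1929923/1392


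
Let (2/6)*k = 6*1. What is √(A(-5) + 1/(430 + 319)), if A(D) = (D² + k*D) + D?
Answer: I*√39269321/749 ≈ 8.3665*I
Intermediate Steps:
k = 18 (k = 3*(6*1) = 3*6 = 18)
A(D) = D² + 19*D (A(D) = (D² + 18*D) + D = D² + 19*D)
√(A(-5) + 1/(430 + 319)) = √(-5*(19 - 5) + 1/(430 + 319)) = √(-5*14 + 1/749) = √(-70 + 1/749) = √(-52429/749) = I*√39269321/749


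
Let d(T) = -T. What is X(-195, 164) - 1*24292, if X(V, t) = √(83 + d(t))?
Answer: -24292 + 9*I ≈ -24292.0 + 9.0*I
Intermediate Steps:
X(V, t) = √(83 - t)
X(-195, 164) - 1*24292 = √(83 - 1*164) - 1*24292 = √(83 - 164) - 24292 = √(-81) - 24292 = 9*I - 24292 = -24292 + 9*I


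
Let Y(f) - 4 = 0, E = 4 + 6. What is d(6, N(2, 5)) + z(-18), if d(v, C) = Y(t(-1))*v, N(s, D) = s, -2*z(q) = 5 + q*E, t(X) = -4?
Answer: 223/2 ≈ 111.50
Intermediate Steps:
E = 10
Y(f) = 4 (Y(f) = 4 + 0 = 4)
z(q) = -5/2 - 5*q (z(q) = -(5 + q*10)/2 = -(5 + 10*q)/2 = -5/2 - 5*q)
d(v, C) = 4*v
d(6, N(2, 5)) + z(-18) = 4*6 + (-5/2 - 5*(-18)) = 24 + (-5/2 + 90) = 24 + 175/2 = 223/2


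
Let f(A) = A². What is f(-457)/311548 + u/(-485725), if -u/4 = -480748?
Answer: -497661131091/151326652300 ≈ -3.2887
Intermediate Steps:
u = 1922992 (u = -4*(-480748) = 1922992)
f(-457)/311548 + u/(-485725) = (-457)²/311548 + 1922992/(-485725) = 208849*(1/311548) + 1922992*(-1/485725) = 208849/311548 - 1922992/485725 = -497661131091/151326652300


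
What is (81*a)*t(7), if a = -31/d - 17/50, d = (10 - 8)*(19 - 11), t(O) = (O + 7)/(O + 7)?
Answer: -73791/400 ≈ -184.48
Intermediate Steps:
t(O) = 1 (t(O) = (7 + O)/(7 + O) = 1)
d = 16 (d = 2*8 = 16)
a = -911/400 (a = -31/16 - 17/50 = -911/400 ≈ -2.2775)
(81*a)*t(7) = (81*(-911/400))*1 = -73791/400*1 = -73791/400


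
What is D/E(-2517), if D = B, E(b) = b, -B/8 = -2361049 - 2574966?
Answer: -39488120/2517 ≈ -15689.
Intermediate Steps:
B = 39488120 (B = -8*(-2361049 - 2574966) = -8*(-4936015) = 39488120)
D = 39488120
D/E(-2517) = 39488120/(-2517) = 39488120*(-1/2517) = -39488120/2517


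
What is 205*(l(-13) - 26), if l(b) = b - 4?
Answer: -8815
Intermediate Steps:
l(b) = -4 + b
205*(l(-13) - 26) = 205*((-4 - 13) - 26) = 205*(-17 - 26) = 205*(-43) = -8815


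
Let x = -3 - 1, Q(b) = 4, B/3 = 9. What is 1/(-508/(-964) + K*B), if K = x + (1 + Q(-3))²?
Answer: 241/136774 ≈ 0.0017620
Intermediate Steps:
B = 27 (B = 3*9 = 27)
x = -4
K = 21 (K = -4 + (1 + 4)² = -4 + 5² = -4 + 25 = 21)
1/(-508/(-964) + K*B) = 1/(-508/(-964) + 21*27) = 1/(-508*(-1/964) + 567) = 1/(127/241 + 567) = 1/(136774/241) = 241/136774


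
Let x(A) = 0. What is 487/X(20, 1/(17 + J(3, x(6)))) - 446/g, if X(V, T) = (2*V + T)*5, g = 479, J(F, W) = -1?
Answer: 2302938/1535195 ≈ 1.5001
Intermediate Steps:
X(V, T) = 5*T + 10*V (X(V, T) = (T + 2*V)*5 = 5*T + 10*V)
487/X(20, 1/(17 + J(3, x(6)))) - 446/g = 487/(5/(17 - 1) + 10*20) - 446/479 = 487/(5/16 + 200) - 446*1/479 = 487/(5*(1/16) + 200) - 446/479 = 487/(5/16 + 200) - 446/479 = 487/(3205/16) - 446/479 = 487*(16/3205) - 446/479 = 7792/3205 - 446/479 = 2302938/1535195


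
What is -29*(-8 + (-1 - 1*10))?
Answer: 551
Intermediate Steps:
-29*(-8 + (-1 - 1*10)) = -29*(-8 + (-1 - 10)) = -29*(-8 - 11) = -29*(-19) = 551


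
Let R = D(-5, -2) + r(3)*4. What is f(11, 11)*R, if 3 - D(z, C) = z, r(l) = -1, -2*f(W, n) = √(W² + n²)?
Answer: -22*√2 ≈ -31.113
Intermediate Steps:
f(W, n) = -√(W² + n²)/2
D(z, C) = 3 - z
R = 4 (R = (3 - 1*(-5)) - 1*4 = (3 + 5) - 4 = 8 - 4 = 4)
f(11, 11)*R = -√(11² + 11²)/2*4 = -√(121 + 121)/2*4 = -11*√2/2*4 = -22*√2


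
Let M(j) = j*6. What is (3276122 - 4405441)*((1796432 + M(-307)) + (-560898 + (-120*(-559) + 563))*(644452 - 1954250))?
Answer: -729614842913378520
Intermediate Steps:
M(j) = 6*j
(3276122 - 4405441)*((1796432 + M(-307)) + (-560898 + (-120*(-559) + 563))*(644452 - 1954250)) = (3276122 - 4405441)*((1796432 + 6*(-307)) + (-560898 + (-120*(-559) + 563))*(644452 - 1954250)) = -1129319*((1796432 - 1842) + (-560898 + (67080 + 563))*(-1309798)) = -1129319*(1794590 + (-560898 + 67643)*(-1309798)) = -1129319*(1794590 - 493255*(-1309798)) = -1129319*(1794590 + 646064412490) = -1129319*646066207080 = -729614842913378520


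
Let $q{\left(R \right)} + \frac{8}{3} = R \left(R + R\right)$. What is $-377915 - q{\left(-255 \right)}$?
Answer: $- \frac{1523887}{3} \approx -5.0796 \cdot 10^{5}$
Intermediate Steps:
$q{\left(R \right)} = - \frac{8}{3} + 2 R^{2}$ ($q{\left(R \right)} = - \frac{8}{3} + R \left(R + R\right) = - \frac{8}{3} + R 2 R = - \frac{8}{3} + 2 R^{2}$)
$-377915 - q{\left(-255 \right)} = -377915 - \left(- \frac{8}{3} + 2 \left(-255\right)^{2}\right) = -377915 - \left(- \frac{8}{3} + 2 \cdot 65025\right) = -377915 - \left(- \frac{8}{3} + 130050\right) = -377915 - \frac{390142}{3} = - \frac{1523887}{3}$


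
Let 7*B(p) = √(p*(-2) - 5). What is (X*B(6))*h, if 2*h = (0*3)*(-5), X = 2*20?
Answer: 0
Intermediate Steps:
X = 40
B(p) = √(-5 - 2*p)/7 (B(p) = √(p*(-2) - 5)/7 = √(-2*p - 5)/7 = √(-5 - 2*p)/7)
h = 0 (h = ((0*3)*(-5))/2 = (0*(-5))/2 = (½)*0 = 0)
(X*B(6))*h = (40*(√(-5 - 2*6)/7))*0 = (40*(√(-5 - 12)/7))*0 = (40*(√(-17)/7))*0 = (40*((I*√17)/7))*0 = (40*(I*√17/7))*0 = (40*I*√17/7)*0 = 0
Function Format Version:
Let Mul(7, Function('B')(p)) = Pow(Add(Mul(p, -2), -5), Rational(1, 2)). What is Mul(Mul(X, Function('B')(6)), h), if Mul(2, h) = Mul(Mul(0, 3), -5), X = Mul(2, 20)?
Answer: 0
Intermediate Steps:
X = 40
Function('B')(p) = Mul(Rational(1, 7), Pow(Add(-5, Mul(-2, p)), Rational(1, 2))) (Function('B')(p) = Mul(Rational(1, 7), Pow(Add(Mul(p, -2), -5), Rational(1, 2))) = Mul(Rational(1, 7), Pow(Add(Mul(-2, p), -5), Rational(1, 2))) = Mul(Rational(1, 7), Pow(Add(-5, Mul(-2, p)), Rational(1, 2))))
h = 0 (h = Mul(Rational(1, 2), Mul(Mul(0, 3), -5)) = Mul(Rational(1, 2), Mul(0, -5)) = Mul(Rational(1, 2), 0) = 0)
Mul(Mul(X, Function('B')(6)), h) = Mul(Mul(40, Mul(Rational(1, 7), Pow(Add(-5, Mul(-2, 6)), Rational(1, 2)))), 0) = Mul(Mul(40, Mul(Rational(1, 7), Pow(Add(-5, -12), Rational(1, 2)))), 0) = Mul(Mul(40, Mul(Rational(1, 7), Pow(-17, Rational(1, 2)))), 0) = Mul(Mul(40, Mul(Rational(1, 7), Mul(I, Pow(17, Rational(1, 2))))), 0) = Mul(Mul(40, Mul(Rational(1, 7), I, Pow(17, Rational(1, 2)))), 0) = Mul(Mul(Rational(40, 7), I, Pow(17, Rational(1, 2))), 0) = 0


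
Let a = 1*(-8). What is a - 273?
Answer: -281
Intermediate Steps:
a = -8
a - 273 = -8 - 273 = -281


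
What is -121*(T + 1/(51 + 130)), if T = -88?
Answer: 1927167/181 ≈ 10647.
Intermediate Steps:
-121*(T + 1/(51 + 130)) = -121*(-88 + 1/(51 + 130)) = -121*(-88 + 1/181) = -121*(-15927/181) = 1927167/181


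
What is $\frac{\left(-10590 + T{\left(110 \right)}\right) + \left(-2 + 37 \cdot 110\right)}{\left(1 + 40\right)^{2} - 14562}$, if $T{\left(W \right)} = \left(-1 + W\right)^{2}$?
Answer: $- \frac{5359}{12881} \approx -0.41604$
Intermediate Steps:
$\frac{\left(-10590 + T{\left(110 \right)}\right) + \left(-2 + 37 \cdot 110\right)}{\left(1 + 40\right)^{2} - 14562} = \frac{\left(-10590 + \left(-1 + 110\right)^{2}\right) + \left(-2 + 37 \cdot 110\right)}{\left(1 + 40\right)^{2} - 14562} = \frac{\left(-10590 + 109^{2}\right) + \left(-2 + 4070\right)}{41^{2} - 14562} = \frac{\left(-10590 + 11881\right) + 4068}{1681 - 14562} = \frac{1291 + 4068}{-12881} = 5359 \left(- \frac{1}{12881}\right) = - \frac{5359}{12881}$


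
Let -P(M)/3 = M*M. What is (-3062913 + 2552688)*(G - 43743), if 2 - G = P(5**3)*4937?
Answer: -118054908420150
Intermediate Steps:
P(M) = -3*M**2 (P(M) = -3*M*M = -3*M**2)
G = 231421877 (G = 2 - (-3*(5**3)**2)*4937 = 2 - (-3*125**2)*4937 = 2 - (-3*15625)*4937 = 2 - (-46875)*4937 = 2 - 1*(-231421875) = 2 + 231421875 = 231421877)
(-3062913 + 2552688)*(G - 43743) = (-3062913 + 2552688)*(231421877 - 43743) = -510225*231378134 = -118054908420150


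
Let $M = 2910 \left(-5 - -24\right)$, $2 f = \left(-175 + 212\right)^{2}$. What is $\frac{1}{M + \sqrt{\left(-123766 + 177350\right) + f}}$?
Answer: $\frac{36860}{2037953221} - \frac{11 \sqrt{1794}}{6113859663} \approx 1.8011 \cdot 10^{-5}$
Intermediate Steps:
$f = \frac{1369}{2}$ ($f = \frac{\left(-175 + 212\right)^{2}}{2} = \frac{37^{2}}{2} = \frac{1}{2} \cdot 1369 = \frac{1369}{2} \approx 684.5$)
$M = 55290$ ($M = 2910 \left(-5 + 24\right) = 2910 \cdot 19 = 55290$)
$\frac{1}{M + \sqrt{\left(-123766 + 177350\right) + f}} = \frac{1}{55290 + \sqrt{\left(-123766 + 177350\right) + \frac{1369}{2}}} = \frac{1}{55290 + \sqrt{53584 + \frac{1369}{2}}} = \frac{1}{55290 + \sqrt{\frac{108537}{2}}} = \frac{1}{55290 + \frac{11 \sqrt{1794}}{2}}$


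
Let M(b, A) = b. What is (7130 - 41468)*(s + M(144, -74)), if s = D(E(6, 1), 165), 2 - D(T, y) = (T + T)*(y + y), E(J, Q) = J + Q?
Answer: 153628212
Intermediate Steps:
D(T, y) = 2 - 4*T*y (D(T, y) = 2 - (T + T)*(y + y) = 2 - 2*T*2*y = 2 - 4*T*y)
s = -4618 (s = 2 - 4*(6 + 1)*165 = 2 - 4*7*165 = 2 - 4620 = -4618)
(7130 - 41468)*(s + M(144, -74)) = (7130 - 41468)*(-4618 + 144) = -34338*(-4474) = 153628212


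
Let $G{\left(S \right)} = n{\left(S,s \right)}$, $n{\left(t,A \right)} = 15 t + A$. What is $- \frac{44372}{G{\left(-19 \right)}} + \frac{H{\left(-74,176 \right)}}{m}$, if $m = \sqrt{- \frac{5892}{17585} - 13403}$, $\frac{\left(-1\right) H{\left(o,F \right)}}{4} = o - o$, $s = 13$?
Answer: $\frac{11093}{68} \approx 163.13$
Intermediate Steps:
$n{\left(t,A \right)} = A + 15 t$
$H{\left(o,F \right)} = 0$ ($H{\left(o,F \right)} = - 4 \left(o - o\right) = \left(-4\right) 0 = 0$)
$m = \frac{i \sqrt{4144743122495}}{17585}$ ($m = \sqrt{\left(-5892\right) \frac{1}{17585} - 13403} = \sqrt{- \frac{5892}{17585} - 13403} = \sqrt{- \frac{235697647}{17585}} = \frac{i \sqrt{4144743122495}}{17585} \approx 115.77 i$)
$G{\left(S \right)} = 13 + 15 S$
$- \frac{44372}{G{\left(-19 \right)}} + \frac{H{\left(-74,176 \right)}}{m} = - \frac{44372}{13 + 15 \left(-19\right)} + \frac{0}{\frac{1}{17585} i \sqrt{4144743122495}} = - \frac{44372}{13 - 285} + 0 \left(- \frac{i \sqrt{4144743122495}}{235697647}\right) = - \frac{44372}{-272} + 0 = \left(-44372\right) \left(- \frac{1}{272}\right) + 0 = \frac{11093}{68} + 0 = \frac{11093}{68}$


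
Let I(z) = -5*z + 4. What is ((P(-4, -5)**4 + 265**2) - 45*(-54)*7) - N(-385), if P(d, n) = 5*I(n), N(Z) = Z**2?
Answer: 441989635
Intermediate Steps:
I(z) = 4 - 5*z
P(d, n) = 20 - 25*n (P(d, n) = 5*(4 - 5*n) = 20 - 25*n)
((P(-4, -5)**4 + 265**2) - 45*(-54)*7) - N(-385) = (((20 - 25*(-5))**4 + 265**2) - 45*(-54)*7) - 1*(-385)**2 = (((20 + 125)**4 + 70225) + 2430*7) - 1*148225 = ((145**4 + 70225) + 17010) - 148225 = ((442050625 + 70225) + 17010) - 148225 = (442120850 + 17010) - 148225 = 442137860 - 148225 = 441989635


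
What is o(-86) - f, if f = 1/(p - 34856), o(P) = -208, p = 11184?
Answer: -4923775/23672 ≈ -208.00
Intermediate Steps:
f = -1/23672 (f = 1/(11184 - 34856) = 1/(-23672) = -1/23672 ≈ -4.2244e-5)
o(-86) - f = -208 - 1*(-1/23672) = -208 + 1/23672 = -4923775/23672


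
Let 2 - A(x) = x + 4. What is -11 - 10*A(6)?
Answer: 69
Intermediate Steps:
A(x) = -2 - x (A(x) = 2 - (x + 4) = 2 - (4 + x) = 2 + (-4 - x) = -2 - x)
-11 - 10*A(6) = -11 - 10*(-2 - 1*6) = -11 - 10*(-2 - 6) = -11 - 10*(-8) = -11 + 80 = 69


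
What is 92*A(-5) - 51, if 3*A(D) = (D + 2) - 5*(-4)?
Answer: 1411/3 ≈ 470.33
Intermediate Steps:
A(D) = 22/3 + D/3 (A(D) = ((D + 2) - 5*(-4))/3 = ((2 + D) + 20)/3 = (22 + D)/3 = 22/3 + D/3)
92*A(-5) - 51 = 92*(22/3 + (⅓)*(-5)) - 51 = 92*(22/3 - 5/3) - 51 = 92*(17/3) - 51 = 1564/3 - 51 = 1411/3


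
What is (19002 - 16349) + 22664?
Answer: 25317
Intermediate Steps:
(19002 - 16349) + 22664 = 2653 + 22664 = 25317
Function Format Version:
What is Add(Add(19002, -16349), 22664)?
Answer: 25317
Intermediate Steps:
Add(Add(19002, -16349), 22664) = Add(2653, 22664) = 25317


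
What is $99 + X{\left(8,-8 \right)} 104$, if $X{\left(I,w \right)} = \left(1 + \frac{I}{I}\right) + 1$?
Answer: $411$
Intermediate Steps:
$X{\left(I,w \right)} = 3$ ($X{\left(I,w \right)} = \left(1 + 1\right) + 1 = 2 + 1 = 3$)
$99 + X{\left(8,-8 \right)} 104 = 99 + 3 \cdot 104 = 99 + 312 = 411$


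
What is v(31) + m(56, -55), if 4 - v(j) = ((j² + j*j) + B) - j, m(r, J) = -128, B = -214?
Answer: -1801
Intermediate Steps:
v(j) = 218 + j - 2*j² (v(j) = 4 - (((j² + j*j) - 214) - j) = 4 - (((j² + j²) - 214) - j) = 4 - ((2*j² - 214) - j) = 4 - ((-214 + 2*j²) - j) = 4 - (-214 - j + 2*j²) = 4 + (214 + j - 2*j²) = 218 + j - 2*j²)
v(31) + m(56, -55) = (218 + 31 - 2*31²) - 128 = (218 + 31 - 2*961) - 128 = (218 + 31 - 1922) - 128 = -1673 - 128 = -1801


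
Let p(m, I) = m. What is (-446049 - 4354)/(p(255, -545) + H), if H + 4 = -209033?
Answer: 450403/208782 ≈ 2.1573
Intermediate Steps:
H = -209037 (H = -4 - 209033 = -209037)
(-446049 - 4354)/(p(255, -545) + H) = (-446049 - 4354)/(255 - 209037) = -450403/(-208782) = -450403*(-1/208782) = 450403/208782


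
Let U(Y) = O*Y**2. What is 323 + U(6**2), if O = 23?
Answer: 30131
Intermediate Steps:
U(Y) = 23*Y**2
323 + U(6**2) = 323 + 23*(6**2)**2 = 323 + 23*36**2 = 323 + 23*1296 = 323 + 29808 = 30131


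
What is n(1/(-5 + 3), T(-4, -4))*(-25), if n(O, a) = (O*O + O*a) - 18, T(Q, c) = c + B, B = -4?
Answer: 1375/4 ≈ 343.75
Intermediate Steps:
T(Q, c) = -4 + c (T(Q, c) = c - 4 = -4 + c)
n(O, a) = -18 + O² + O*a (n(O, a) = (O² + O*a) - 18 = -18 + O² + O*a)
n(1/(-5 + 3), T(-4, -4))*(-25) = (-18 + (1/(-5 + 3))² + (-4 - 4)/(-5 + 3))*(-25) = (-18 + (1/(-2))² - 8/(-2))*(-25) = (-18 + (-½)² - ½*(-8))*(-25) = (-18 + ¼ + 4)*(-25) = -55/4*(-25) = 1375/4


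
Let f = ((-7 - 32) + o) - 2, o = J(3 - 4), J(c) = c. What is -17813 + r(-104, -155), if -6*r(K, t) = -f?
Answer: -17820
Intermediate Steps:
o = -1 (o = 3 - 4 = -1)
f = -42 (f = ((-7 - 32) - 1) - 2 = (-39 - 1) - 2 = -40 - 2 = -42)
r(K, t) = -7 (r(K, t) = -(-1)*(-42)/6 = -⅙*42 = -7)
-17813 + r(-104, -155) = -17813 - 7 = -17820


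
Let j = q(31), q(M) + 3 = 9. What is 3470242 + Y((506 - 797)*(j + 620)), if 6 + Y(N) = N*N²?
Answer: -6045078798680060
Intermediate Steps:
q(M) = 6 (q(M) = -3 + 9 = 6)
j = 6
Y(N) = -6 + N³ (Y(N) = -6 + N*N² = -6 + N³)
3470242 + Y((506 - 797)*(j + 620)) = 3470242 + (-6 + ((506 - 797)*(6 + 620))³) = 3470242 + (-6 + (-291*626)³) = 3470242 + (-6 + (-182166)³) = 3470242 + (-6 - 6045078802150296) = 3470242 - 6045078802150302 = -6045078798680060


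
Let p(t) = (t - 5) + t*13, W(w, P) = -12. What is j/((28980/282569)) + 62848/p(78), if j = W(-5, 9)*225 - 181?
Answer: -126155003729/4500180 ≈ -28033.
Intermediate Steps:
p(t) = -5 + 14*t (p(t) = (-5 + t) + 13*t = -5 + 14*t)
j = -2881 (j = -12*225 - 181 = -2700 - 181 = -2881)
j/((28980/282569)) + 62848/p(78) = -2881/(28980/282569) + 62848/(-5 + 14*78) = -2881/(28980*(1/282569)) + 62848/(-5 + 1092) = -2881/4140/40367 + 62848/1087 = -2881*40367/4140 + 62848*(1/1087) = -116297327/4140 + 62848/1087 = -126155003729/4500180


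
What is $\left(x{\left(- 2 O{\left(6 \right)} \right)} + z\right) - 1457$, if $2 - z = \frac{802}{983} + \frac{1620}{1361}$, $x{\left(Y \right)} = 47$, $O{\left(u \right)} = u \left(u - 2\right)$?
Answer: $- \frac{1886395086}{1337863} \approx -1410.0$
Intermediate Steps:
$O{\left(u \right)} = u \left(-2 + u\right)$
$z = - \frac{8256}{1337863}$ ($z = 2 - \left(\frac{802}{983} + \frac{1620}{1361}\right) = 2 - \frac{2683982}{1337863} = - \frac{8256}{1337863} \approx -0.006171$)
$\left(x{\left(- 2 O{\left(6 \right)} \right)} + z\right) - 1457 = \left(47 - \frac{8256}{1337863}\right) - 1457 = \frac{62871305}{1337863} - 1457 = - \frac{1886395086}{1337863}$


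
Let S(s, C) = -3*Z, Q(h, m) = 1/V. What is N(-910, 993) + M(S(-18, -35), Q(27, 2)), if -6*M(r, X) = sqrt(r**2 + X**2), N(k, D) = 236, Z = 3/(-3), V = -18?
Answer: 236 - sqrt(2917)/108 ≈ 235.50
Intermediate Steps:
Z = -1 (Z = 3*(-1/3) = -1)
Q(h, m) = -1/18 (Q(h, m) = 1/(-18) = -1/18)
S(s, C) = 3 (S(s, C) = -3*(-1) = 3)
M(r, X) = -sqrt(X**2 + r**2)/6 (M(r, X) = -sqrt(r**2 + X**2)/6 = -sqrt(X**2 + r**2)/6)
N(-910, 993) + M(S(-18, -35), Q(27, 2)) = 236 - sqrt((-1/18)**2 + 3**2)/6 = 236 - sqrt(1/324 + 9)/6 = 236 - sqrt(2917)/108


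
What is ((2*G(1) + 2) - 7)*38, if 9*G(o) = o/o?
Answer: -1634/9 ≈ -181.56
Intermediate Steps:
G(o) = ⅑ (G(o) = (o/o)/9 = (⅑)*1 = ⅑)
((2*G(1) + 2) - 7)*38 = ((2*(⅑) + 2) - 7)*38 = ((2/9 + 2) - 7)*38 = (20/9 - 7)*38 = -43/9*38 = -1634/9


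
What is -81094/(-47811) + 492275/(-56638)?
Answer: -18943158053/2707919418 ≈ -6.9955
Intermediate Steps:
-81094/(-47811) + 492275/(-56638) = -81094*(-1/47811) + 492275*(-1/56638) = 81094/47811 - 492275/56638 = -18943158053/2707919418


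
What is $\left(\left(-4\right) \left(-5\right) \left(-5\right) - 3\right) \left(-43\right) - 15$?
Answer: $4414$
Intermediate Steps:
$\left(\left(-4\right) \left(-5\right) \left(-5\right) - 3\right) \left(-43\right) - 15 = \left(20 \left(-5\right) - 3\right) \left(-43\right) - 15 = \left(-100 - 3\right) \left(-43\right) - 15 = \left(-103\right) \left(-43\right) - 15 = 4429 - 15 = 4414$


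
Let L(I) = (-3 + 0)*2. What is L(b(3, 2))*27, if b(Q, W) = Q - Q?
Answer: -162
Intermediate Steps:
b(Q, W) = 0
L(I) = -6 (L(I) = -3*2 = -6)
L(b(3, 2))*27 = -6*27 = -162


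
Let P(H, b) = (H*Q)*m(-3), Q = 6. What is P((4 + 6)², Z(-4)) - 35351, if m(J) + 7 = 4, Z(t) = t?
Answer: -37151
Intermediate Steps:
m(J) = -3 (m(J) = -7 + 4 = -3)
P(H, b) = -18*H (P(H, b) = (H*6)*(-3) = (6*H)*(-3) = -18*H)
P((4 + 6)², Z(-4)) - 35351 = -18*(4 + 6)² - 35351 = -18*10² - 35351 = -18*100 - 35351 = -1800 - 35351 = -37151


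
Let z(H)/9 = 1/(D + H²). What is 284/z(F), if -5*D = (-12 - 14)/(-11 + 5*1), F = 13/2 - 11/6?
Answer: 267244/405 ≈ 659.86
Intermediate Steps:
F = 14/3 (F = 13*(½) - 11*⅙ = 13/2 - 11/6 = 14/3 ≈ 4.6667)
D = -13/15 (D = -(-12 - 14)/(5*(-11 + 5*1)) = -(-26)/(5*(-11 + 5)) = -(-26)/(5*(-6)) = -(-26)*(-1)/(5*6) = -⅕*13/3 = -13/15 ≈ -0.86667)
z(H) = 9/(-13/15 + H²)
284/z(F) = 284/((135/(-13 + 15*(14/3)²))) = 284/((135/(-13 + 15*(196/9)))) = 284/((135/(-13 + 980/3))) = 284/((135/(941/3))) = 284/((135*(3/941))) = 284/(405/941) = 284*(941/405) = 267244/405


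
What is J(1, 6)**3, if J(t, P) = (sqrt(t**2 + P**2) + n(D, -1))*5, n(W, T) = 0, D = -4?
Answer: 4625*sqrt(37) ≈ 28133.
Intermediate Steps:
J(t, P) = 5*sqrt(P**2 + t**2) (J(t, P) = (sqrt(t**2 + P**2) + 0)*5 = (sqrt(P**2 + t**2) + 0)*5 = sqrt(P**2 + t**2)*5 = 5*sqrt(P**2 + t**2))
J(1, 6)**3 = (5*sqrt(6**2 + 1**2))**3 = (5*sqrt(36 + 1))**3 = (5*sqrt(37))**3 = 4625*sqrt(37)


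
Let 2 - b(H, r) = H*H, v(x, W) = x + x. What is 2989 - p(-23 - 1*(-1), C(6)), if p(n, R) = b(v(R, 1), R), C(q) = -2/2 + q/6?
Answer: 2987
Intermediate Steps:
C(q) = -1 + q/6 (C(q) = -2*½ + q*(⅙) = -1 + q/6)
v(x, W) = 2*x
b(H, r) = 2 - H² (b(H, r) = 2 - H*H = 2 - H²)
p(n, R) = 2 - 4*R² (p(n, R) = 2 - (2*R)² = 2 - 4*R²)
2989 - p(-23 - 1*(-1), C(6)) = 2989 - (2 - 4*(-1 + (⅙)*6)²) = 2989 - (2 - 4*(-1 + 1)²) = 2989 - (2 - 4*0²) = 2989 - (2 - 4*0) = 2989 - (2 + 0) = 2989 - 1*2 = 2989 - 2 = 2987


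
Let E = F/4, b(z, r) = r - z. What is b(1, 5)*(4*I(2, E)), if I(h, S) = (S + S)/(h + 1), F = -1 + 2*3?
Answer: 40/3 ≈ 13.333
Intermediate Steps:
F = 5 (F = -1 + 6 = 5)
E = 5/4 ≈ 1.2500
I(h, S) = 2*S/(1 + h) (I(h, S) = (2*S)/(1 + h) = 2*S/(1 + h))
b(1, 5)*(4*I(2, E)) = (5 - 1*1)*(4*(2*(5/4)/(1 + 2))) = (5 - 1)*(4*(2*(5/4)/3)) = 4*(4*(2*(5/4)*(⅓))) = 4*(4*(⅚)) = 4*(10/3) = 40/3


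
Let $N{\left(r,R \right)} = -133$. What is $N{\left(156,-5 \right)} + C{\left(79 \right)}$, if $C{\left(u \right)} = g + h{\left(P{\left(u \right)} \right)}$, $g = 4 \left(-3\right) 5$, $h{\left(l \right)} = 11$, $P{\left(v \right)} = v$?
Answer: $-182$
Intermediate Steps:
$g = -60$ ($g = \left(-12\right) 5 = -60$)
$C{\left(u \right)} = -49$ ($C{\left(u \right)} = -60 + 11 = -49$)
$N{\left(156,-5 \right)} + C{\left(79 \right)} = -133 - 49 = -182$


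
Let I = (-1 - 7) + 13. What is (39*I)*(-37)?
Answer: -7215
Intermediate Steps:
I = 5 (I = -8 + 13 = 5)
(39*I)*(-37) = (39*5)*(-37) = 195*(-37) = -7215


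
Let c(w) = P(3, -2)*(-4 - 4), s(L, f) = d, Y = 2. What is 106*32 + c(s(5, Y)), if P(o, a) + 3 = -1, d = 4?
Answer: 3424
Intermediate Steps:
s(L, f) = 4
P(o, a) = -4 (P(o, a) = -3 - 1 = -4)
c(w) = 32 (c(w) = -4*(-4 - 4) = -4*(-8) = 32)
106*32 + c(s(5, Y)) = 106*32 + 32 = 3392 + 32 = 3424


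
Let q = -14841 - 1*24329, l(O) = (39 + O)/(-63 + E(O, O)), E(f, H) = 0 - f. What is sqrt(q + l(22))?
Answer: I*sqrt(283008435)/85 ≈ 197.92*I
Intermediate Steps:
E(f, H) = -f
l(O) = (39 + O)/(-63 - O)
q = -39170 (q = -14841 - 24329 = -39170)
sqrt(q + l(22)) = sqrt(-39170 + (-39 - 1*22)/(63 + 22)) = sqrt(-39170 + (-39 - 22)/85) = sqrt(-39170 + (1/85)*(-61)) = sqrt(-39170 - 61/85) = sqrt(-3329511/85) = I*sqrt(283008435)/85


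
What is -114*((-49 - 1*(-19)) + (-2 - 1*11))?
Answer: 4902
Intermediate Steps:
-114*((-49 - 1*(-19)) + (-2 - 1*11)) = -114*((-49 + 19) + (-2 - 11)) = -114*(-30 - 13) = -114*(-43) = 4902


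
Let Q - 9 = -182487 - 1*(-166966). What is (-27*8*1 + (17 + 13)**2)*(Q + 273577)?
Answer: 176516460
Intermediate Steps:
Q = -15512 (Q = 9 + (-182487 - 1*(-166966)) = 9 + (-182487 + 166966) = 9 - 15521 = -15512)
(-27*8*1 + (17 + 13)**2)*(Q + 273577) = (-27*8*1 + (17 + 13)**2)*(-15512 + 273577) = (-216*1 + 30**2)*258065 = (-216 + 900)*258065 = 684*258065 = 176516460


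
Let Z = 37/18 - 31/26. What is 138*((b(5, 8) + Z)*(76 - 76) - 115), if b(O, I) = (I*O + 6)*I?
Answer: -15870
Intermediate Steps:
Z = 101/117 (Z = 37*(1/18) - 31*1/26 = 37/18 - 31/26 = 101/117 ≈ 0.86325)
b(O, I) = I*(6 + I*O) (b(O, I) = (6 + I*O)*I = I*(6 + I*O))
138*((b(5, 8) + Z)*(76 - 76) - 115) = 138*((8*(6 + 8*5) + 101/117)*(76 - 76) - 115) = 138*((8*(6 + 40) + 101/117)*0 - 115) = 138*((8*46 + 101/117)*0 - 115) = 138*((368 + 101/117)*0 - 115) = 138*((43157/117)*0 - 115) = 138*(0 - 115) = 138*(-115) = -15870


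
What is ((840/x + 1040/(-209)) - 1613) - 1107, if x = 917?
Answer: -74582040/27379 ≈ -2724.1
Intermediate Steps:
((840/x + 1040/(-209)) - 1613) - 1107 = ((840/917 + 1040/(-209)) - 1613) - 1107 = ((840*(1/917) + 1040*(-1/209)) - 1613) - 1107 = ((120/131 - 1040/209) - 1613) - 1107 = (-111160/27379 - 1613) - 1107 = -44273487/27379 - 1107 = -74582040/27379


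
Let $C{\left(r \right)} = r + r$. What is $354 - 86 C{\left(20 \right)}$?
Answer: $-3086$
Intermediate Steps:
$C{\left(r \right)} = 2 r$
$354 - 86 C{\left(20 \right)} = 354 - 86 \cdot 2 \cdot 20 = 354 - 3440 = -3086$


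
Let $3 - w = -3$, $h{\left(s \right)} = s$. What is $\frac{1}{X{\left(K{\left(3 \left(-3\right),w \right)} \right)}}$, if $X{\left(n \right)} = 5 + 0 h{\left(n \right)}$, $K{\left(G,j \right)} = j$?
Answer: $\frac{1}{5} \approx 0.2$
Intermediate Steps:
$w = 6$ ($w = 3 - -3 = 3 + 3 = 6$)
$X{\left(n \right)} = 5$ ($X{\left(n \right)} = 5 + 0 n = 5 + 0 = 5$)
$\frac{1}{X{\left(K{\left(3 \left(-3\right),w \right)} \right)}} = \frac{1}{5}$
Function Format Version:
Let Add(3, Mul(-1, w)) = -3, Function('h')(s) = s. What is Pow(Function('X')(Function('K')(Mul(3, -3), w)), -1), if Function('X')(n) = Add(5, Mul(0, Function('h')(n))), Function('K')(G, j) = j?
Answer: Rational(1, 5) ≈ 0.20000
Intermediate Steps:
w = 6 (w = Add(3, Mul(-1, -3)) = Add(3, 3) = 6)
Function('X')(n) = 5 (Function('X')(n) = Add(5, Mul(0, n)) = Add(5, 0) = 5)
Pow(Function('X')(Function('K')(Mul(3, -3), w)), -1) = Pow(5, -1) = Rational(1, 5)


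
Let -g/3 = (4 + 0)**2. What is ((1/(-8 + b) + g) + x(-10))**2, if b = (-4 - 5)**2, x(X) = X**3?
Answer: 5852709009/5329 ≈ 1.0983e+6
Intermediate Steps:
b = 81 (b = (-9)**2 = 81)
g = -48 (g = -3*(4 + 0)**2 = -3*4**2 = -3*16 = -48)
((1/(-8 + b) + g) + x(-10))**2 = ((1/(-8 + 81) - 48) + (-10)**3)**2 = ((1/73 - 48) - 1000)**2 = (-3503/73 - 1000)**2 = (-76503/73)**2 = 5852709009/5329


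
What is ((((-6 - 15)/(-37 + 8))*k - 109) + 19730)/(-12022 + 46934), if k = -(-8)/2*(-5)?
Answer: 568589/1012448 ≈ 0.56160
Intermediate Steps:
k = -20 (k = -(-8)/2*(-5) = -4*(-1)*(-5) = 4*(-5) = -20)
((((-6 - 15)/(-37 + 8))*k - 109) + 19730)/(-12022 + 46934) = ((((-6 - 15)/(-37 + 8))*(-20) - 109) + 19730)/(-12022 + 46934) = ((-21/(-29)*(-20) - 109) + 19730)/34912 = ((-21*(-1/29)*(-20) - 109) + 19730)*(1/34912) = (((21/29)*(-20) - 109) + 19730)*(1/34912) = ((-420/29 - 109) + 19730)*(1/34912) = (-3581/29 + 19730)*(1/34912) = (568589/29)*(1/34912) = 568589/1012448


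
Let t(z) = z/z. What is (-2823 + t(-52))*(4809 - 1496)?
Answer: -9349286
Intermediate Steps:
t(z) = 1
(-2823 + t(-52))*(4809 - 1496) = (-2823 + 1)*(4809 - 1496) = -2822*3313 = -9349286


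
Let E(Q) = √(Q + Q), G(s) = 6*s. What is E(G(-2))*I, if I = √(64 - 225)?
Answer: -2*√966 ≈ -62.161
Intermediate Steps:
E(Q) = √2*√Q (E(Q) = √(2*Q) = √2*√Q)
I = I*√161 (I = √(-161) = I*√161 ≈ 12.689*I)
E(G(-2))*I = (√2*√(6*(-2)))*(I*√161) = (√2*√(-12))*(I*√161) = (√2*(2*I*√3))*(I*√161) = (2*I*√6)*(I*√161) = -2*√966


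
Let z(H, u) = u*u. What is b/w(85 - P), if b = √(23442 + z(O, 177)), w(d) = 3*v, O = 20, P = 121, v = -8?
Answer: -√54771/24 ≈ -9.7513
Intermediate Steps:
z(H, u) = u²
w(d) = -24 (w(d) = 3*(-8) = -24)
b = √54771 (b = √(23442 + 177²) = √(23442 + 31329) = √54771 ≈ 234.03)
b/w(85 - P) = √54771/(-24) = √54771*(-1/24) = -√54771/24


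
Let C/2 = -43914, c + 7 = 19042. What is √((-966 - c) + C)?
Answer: 3*I*√11981 ≈ 328.37*I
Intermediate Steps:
c = 19035 (c = -7 + 19042 = 19035)
C = -87828 (C = 2*(-43914) = -87828)
√((-966 - c) + C) = √((-966 - 1*19035) - 87828) = √((-966 - 19035) - 87828) = √(-20001 - 87828) = √(-107829) = 3*I*√11981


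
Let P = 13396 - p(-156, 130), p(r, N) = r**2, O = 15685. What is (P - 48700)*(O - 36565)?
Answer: 1245283200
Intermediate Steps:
P = -10940 (P = 13396 - 1*(-156)**2 = 13396 - 1*24336 = 13396 - 24336 = -10940)
(P - 48700)*(O - 36565) = (-10940 - 48700)*(15685 - 36565) = -59640*(-20880) = 1245283200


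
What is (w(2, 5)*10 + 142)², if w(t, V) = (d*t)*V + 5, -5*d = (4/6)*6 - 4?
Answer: 36864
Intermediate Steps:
d = 0 (d = -((4/6)*6 - 4)/5 = -((4*(⅙))*6 - 4)/5 = -((⅔)*6 - 4)/5 = -(4 - 4)/5 = -⅕*0 = 0)
w(t, V) = 5 (w(t, V) = (0*t)*V + 5 = 0*V + 5 = 0 + 5 = 5)
(w(2, 5)*10 + 142)² = (5*10 + 142)² = (50 + 142)² = 192² = 36864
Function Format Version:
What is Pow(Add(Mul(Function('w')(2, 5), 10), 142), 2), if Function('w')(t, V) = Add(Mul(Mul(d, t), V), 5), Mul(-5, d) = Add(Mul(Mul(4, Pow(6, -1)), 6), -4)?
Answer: 36864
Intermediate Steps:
d = 0 (d = Mul(Rational(-1, 5), Add(Mul(Mul(4, Pow(6, -1)), 6), -4)) = Mul(Rational(-1, 5), Add(Mul(Mul(4, Rational(1, 6)), 6), -4)) = Mul(Rational(-1, 5), Add(Mul(Rational(2, 3), 6), -4)) = Mul(Rational(-1, 5), Add(4, -4)) = Mul(Rational(-1, 5), 0) = 0)
Function('w')(t, V) = 5 (Function('w')(t, V) = Add(Mul(Mul(0, t), V), 5) = Add(Mul(0, V), 5) = Add(0, 5) = 5)
Pow(Add(Mul(Function('w')(2, 5), 10), 142), 2) = Pow(Add(Mul(5, 10), 142), 2) = Pow(Add(50, 142), 2) = Pow(192, 2) = 36864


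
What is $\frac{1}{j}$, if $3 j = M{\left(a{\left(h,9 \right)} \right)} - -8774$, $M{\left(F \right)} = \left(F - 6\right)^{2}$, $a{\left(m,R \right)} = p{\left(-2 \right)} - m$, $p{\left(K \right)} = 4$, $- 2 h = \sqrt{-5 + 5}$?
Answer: $\frac{1}{2926} \approx 0.00034176$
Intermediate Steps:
$h = 0$ ($h = - \frac{\sqrt{-5 + 5}}{2} = - \frac{\sqrt{0}}{2} = \left(- \frac{1}{2}\right) 0 = 0$)
$a{\left(m,R \right)} = 4 - m$
$M{\left(F \right)} = \left(-6 + F\right)^{2}$
$j = 2926$ ($j = \frac{\left(-6 + \left(4 - 0\right)\right)^{2} - -8774}{3} = \frac{\left(-6 + \left(4 + 0\right)\right)^{2} + 8774}{3} = \frac{\left(-6 + 4\right)^{2} + 8774}{3} = \frac{\left(-2\right)^{2} + 8774}{3} = \frac{4 + 8774}{3} = \frac{1}{3} \cdot 8778 = 2926$)
$\frac{1}{j} = \frac{1}{2926}$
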